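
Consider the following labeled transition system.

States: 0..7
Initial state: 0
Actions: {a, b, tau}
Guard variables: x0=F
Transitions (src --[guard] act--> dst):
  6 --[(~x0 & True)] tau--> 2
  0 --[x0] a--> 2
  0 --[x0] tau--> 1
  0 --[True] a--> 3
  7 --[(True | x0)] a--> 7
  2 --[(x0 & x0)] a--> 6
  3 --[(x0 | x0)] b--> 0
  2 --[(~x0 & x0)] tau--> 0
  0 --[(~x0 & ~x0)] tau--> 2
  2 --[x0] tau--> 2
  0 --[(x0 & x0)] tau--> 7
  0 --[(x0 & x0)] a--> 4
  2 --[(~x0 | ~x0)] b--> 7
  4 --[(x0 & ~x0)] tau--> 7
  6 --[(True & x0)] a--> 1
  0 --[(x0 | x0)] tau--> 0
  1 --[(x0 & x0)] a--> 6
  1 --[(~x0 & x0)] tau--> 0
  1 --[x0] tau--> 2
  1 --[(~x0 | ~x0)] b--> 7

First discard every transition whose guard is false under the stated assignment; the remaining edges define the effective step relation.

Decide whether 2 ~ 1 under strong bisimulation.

Answer: BISIMILAR

Analysis:
Bisimulation quotient by refinement:
  π0 = {{0,1,2,3,4,5,6,7}}
  π1 = {{0},{1,2},{3,4,5},{6},{7}}
Fixed point at round 2; 5 class(es).
2∈{1,2}, 1∈{1,2}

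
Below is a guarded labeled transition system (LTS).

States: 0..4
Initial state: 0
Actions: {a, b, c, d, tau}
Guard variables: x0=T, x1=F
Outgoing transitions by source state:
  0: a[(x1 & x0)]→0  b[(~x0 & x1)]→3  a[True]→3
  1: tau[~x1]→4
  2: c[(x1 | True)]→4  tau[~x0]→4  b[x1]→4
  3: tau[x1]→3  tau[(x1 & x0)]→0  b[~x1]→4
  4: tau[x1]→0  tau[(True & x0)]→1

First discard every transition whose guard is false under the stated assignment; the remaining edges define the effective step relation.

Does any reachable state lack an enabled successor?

Answer: DEADLOCK-FREE

Working:
Reachable = {0,1,3,4}
  0: a→3  [deg 1]
  1: tau→4  [deg 1]
  3: b→4  [deg 1]
  4: tau→1  [deg 1]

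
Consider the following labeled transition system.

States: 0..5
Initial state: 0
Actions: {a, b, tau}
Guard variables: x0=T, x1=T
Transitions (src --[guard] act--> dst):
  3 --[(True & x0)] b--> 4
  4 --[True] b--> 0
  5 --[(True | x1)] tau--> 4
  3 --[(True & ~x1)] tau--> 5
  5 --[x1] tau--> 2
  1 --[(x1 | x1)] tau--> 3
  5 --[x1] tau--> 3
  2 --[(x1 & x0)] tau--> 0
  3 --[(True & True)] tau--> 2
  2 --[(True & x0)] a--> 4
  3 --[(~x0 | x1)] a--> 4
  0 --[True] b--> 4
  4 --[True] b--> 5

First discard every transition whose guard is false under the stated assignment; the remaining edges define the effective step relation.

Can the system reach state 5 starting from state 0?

Answer: REACHABLE

Trace:
After dropping false guards: 12 live edges.
Layer 0: {0}
Layer 1: {4}  cumulative {0,4}
Layer 2: {5}  cumulative {0,4,5}
Layer 3: {2,3}  cumulative {0,2,3,4,5}
Reach set: {0,2,3,4,5}
Path to 5: b·b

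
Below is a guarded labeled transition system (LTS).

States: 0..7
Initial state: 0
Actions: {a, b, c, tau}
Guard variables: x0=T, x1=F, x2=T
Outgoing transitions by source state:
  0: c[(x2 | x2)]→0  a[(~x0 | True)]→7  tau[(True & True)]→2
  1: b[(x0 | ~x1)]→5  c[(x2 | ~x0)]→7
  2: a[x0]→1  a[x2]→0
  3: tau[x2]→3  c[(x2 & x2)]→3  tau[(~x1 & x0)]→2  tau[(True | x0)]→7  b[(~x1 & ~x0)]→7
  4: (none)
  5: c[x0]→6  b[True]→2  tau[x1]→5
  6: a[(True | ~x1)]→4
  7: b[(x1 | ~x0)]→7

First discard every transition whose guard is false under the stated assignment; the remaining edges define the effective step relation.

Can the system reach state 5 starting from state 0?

Answer: REACHABLE

Analysis:
14 transition(s) survive guard evaluation.
depth 0: {0}
depth 1: {2,7}  total {0,2,7}
depth 2: {1}  total {0,1,2,7}
depth 3: {5}  total {0,1,2,5,7}
depth 4: {6}  total {0,1,2,5,6,7}
depth 5: {4}  total {0,1,2,4,5,6,7}
R = {0,1,2,4,5,6,7}
trace reaching 5: tau·a·b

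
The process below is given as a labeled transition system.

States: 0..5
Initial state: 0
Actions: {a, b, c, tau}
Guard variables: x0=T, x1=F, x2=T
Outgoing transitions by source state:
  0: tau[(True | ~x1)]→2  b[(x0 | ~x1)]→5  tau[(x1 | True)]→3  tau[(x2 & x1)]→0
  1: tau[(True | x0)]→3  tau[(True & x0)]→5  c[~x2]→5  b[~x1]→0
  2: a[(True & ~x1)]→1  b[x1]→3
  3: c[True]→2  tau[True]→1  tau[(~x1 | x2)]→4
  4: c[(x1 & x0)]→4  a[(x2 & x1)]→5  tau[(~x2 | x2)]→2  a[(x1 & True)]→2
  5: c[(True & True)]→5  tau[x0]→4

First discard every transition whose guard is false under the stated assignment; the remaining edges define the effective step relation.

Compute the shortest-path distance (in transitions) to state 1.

Answer: 2

Analysis:
Breadth-first toward 1:
  L0 = {0}
  L1 = {2,3,5}
  L2 = {1,4}
1 enters at depth 2; path tau·a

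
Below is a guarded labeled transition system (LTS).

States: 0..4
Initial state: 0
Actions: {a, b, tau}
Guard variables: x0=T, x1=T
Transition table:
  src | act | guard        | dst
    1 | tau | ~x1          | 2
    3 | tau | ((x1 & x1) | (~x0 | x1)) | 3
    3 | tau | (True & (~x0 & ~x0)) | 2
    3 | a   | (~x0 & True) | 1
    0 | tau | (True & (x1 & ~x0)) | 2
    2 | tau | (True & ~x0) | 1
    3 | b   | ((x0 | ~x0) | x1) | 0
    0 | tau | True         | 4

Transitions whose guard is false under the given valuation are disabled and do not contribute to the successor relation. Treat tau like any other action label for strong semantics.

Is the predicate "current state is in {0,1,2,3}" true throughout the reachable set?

Safe = {0,1,2,3}
Reachable = {0,4}
  0: ✓
  4: ✗ unsafe
witness against invariant: tau → 4

Answer: INVARIANT VIOLATED at state 4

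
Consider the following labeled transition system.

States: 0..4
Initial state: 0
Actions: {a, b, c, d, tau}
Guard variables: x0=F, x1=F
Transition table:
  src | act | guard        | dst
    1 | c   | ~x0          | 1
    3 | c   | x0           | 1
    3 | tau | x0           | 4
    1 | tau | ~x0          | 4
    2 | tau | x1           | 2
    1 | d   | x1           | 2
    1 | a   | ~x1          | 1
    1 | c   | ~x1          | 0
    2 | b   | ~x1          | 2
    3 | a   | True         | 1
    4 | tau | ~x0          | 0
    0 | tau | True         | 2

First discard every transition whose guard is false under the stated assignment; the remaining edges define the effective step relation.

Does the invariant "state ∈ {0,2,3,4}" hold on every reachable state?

Answer: INVARIANT HOLDS

Analysis:
Allowed set {0,2,3,4}
R = {0,2}
  0: ok
  2: ok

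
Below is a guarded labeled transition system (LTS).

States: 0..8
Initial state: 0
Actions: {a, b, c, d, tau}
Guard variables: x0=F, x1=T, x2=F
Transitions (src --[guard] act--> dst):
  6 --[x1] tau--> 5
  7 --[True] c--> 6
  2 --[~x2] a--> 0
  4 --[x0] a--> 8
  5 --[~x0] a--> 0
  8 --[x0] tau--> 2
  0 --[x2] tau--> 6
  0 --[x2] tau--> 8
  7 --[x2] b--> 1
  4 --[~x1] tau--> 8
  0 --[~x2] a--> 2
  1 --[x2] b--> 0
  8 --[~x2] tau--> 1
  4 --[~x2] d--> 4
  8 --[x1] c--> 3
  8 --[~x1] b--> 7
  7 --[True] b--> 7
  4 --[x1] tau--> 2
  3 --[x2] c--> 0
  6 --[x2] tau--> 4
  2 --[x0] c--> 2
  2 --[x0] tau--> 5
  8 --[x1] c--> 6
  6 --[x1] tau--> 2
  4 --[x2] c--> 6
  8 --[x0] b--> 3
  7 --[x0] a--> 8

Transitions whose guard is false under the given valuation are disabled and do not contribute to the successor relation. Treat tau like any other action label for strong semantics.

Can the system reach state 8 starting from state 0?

Answer: UNREACHABLE

Analysis:
Guard filter leaves 12 enabled edge(s).
Layer 0: {0}
Layer 1: {2}  cumulative {0,2}
Reach set: {0,2}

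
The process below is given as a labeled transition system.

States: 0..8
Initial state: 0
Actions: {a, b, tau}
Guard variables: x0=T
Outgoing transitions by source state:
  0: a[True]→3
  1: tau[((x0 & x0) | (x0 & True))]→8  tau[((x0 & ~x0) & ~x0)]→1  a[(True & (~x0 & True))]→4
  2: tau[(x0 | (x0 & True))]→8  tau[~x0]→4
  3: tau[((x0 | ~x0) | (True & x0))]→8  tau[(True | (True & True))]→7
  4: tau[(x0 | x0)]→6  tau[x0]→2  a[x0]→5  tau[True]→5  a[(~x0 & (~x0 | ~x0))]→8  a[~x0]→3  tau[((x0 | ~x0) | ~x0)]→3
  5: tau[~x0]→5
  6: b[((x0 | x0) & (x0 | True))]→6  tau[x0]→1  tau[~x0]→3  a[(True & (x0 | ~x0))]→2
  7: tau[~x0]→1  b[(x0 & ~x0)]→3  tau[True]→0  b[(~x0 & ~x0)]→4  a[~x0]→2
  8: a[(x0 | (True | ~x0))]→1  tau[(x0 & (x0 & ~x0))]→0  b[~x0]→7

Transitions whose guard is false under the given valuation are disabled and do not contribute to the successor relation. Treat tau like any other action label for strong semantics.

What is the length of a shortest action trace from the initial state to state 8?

BFS to 8:
  L0 = {0}
  L1 = {3}
  L2 = {7,8}
first hit 8 at d=2 via a·tau

Answer: 2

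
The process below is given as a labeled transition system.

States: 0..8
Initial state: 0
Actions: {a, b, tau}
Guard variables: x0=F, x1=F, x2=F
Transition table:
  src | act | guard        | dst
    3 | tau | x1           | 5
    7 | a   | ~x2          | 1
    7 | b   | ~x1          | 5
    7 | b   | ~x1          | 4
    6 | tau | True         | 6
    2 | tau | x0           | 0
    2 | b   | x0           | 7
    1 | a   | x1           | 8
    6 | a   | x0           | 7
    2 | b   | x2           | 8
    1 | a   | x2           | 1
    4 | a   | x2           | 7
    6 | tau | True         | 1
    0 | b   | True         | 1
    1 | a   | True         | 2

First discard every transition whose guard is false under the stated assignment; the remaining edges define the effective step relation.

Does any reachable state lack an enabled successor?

Reach set: {0,1,2}
  0: b→1  [1 exit(s)]
  1: a→2  [1 exit(s)]
  2: ∅  [deadlock]
Path to 2: b·a

Answer: DEADLOCK at state 2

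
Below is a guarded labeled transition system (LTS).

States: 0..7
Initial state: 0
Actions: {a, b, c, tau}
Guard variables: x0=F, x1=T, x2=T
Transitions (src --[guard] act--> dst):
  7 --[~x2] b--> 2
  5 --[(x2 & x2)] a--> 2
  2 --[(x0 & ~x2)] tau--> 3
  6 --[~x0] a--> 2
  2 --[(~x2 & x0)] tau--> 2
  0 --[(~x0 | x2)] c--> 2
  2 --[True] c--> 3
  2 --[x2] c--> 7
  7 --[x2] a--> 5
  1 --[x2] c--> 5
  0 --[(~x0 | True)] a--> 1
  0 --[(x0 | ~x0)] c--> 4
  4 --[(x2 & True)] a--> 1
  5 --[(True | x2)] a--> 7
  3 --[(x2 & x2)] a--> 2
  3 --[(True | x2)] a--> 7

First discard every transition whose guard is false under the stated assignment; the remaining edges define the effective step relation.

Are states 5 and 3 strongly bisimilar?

Compute ~ classes (split until stable):
  π0 = {{0,1,2,3,4,5,6,7}}
  π1 = {{0},{1,2},{3,4,5,6,7}}
  π2 = {{0},{1,2},{3,5},{4,6},{7}}
  π3 = {{0},{1},{2},{3,5},{4,6},{7}}
  π4 = {{0},{1},{2},{3,5},{4},{6},{7}}
Fixed point at round 5; 7 class(es).
class of 5: {3,5}; class of 3: {3,5}

Answer: BISIMILAR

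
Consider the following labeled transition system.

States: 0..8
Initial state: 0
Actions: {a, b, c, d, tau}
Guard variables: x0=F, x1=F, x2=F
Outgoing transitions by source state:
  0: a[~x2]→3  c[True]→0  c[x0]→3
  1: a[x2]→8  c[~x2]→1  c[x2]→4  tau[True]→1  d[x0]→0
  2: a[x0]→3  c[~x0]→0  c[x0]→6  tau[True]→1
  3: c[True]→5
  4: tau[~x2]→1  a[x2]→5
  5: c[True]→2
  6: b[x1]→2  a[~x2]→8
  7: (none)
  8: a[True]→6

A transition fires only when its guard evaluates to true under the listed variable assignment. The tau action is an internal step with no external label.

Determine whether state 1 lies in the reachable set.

Answer: REACHABLE

Working:
11 transition(s) survive guard evaluation.
L0 = {0}
L1 = {3}  cumulative {0,3}
L2 = {5}  cumulative {0,3,5}
L3 = {2}  cumulative {0,2,3,5}
L4 = {1}  cumulative {0,1,2,3,5}
Reach set: {0,1,2,3,5}
Path to 1: a·c·c·tau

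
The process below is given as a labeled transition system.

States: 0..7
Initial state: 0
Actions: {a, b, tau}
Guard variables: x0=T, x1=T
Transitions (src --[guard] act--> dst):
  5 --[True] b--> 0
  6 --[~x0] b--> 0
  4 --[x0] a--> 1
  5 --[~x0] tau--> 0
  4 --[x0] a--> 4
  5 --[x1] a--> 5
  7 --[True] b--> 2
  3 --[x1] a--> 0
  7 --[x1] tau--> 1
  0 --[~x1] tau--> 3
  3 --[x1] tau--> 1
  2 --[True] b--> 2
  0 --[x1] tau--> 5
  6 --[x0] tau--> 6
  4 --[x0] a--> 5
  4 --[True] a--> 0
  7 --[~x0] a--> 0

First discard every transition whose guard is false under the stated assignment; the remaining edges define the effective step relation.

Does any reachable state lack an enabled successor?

Answer: DEADLOCK-FREE

Analysis:
R = {0,5}
  0: tau→5  [deg 1]
  5: a→5  b→0  [deg 2]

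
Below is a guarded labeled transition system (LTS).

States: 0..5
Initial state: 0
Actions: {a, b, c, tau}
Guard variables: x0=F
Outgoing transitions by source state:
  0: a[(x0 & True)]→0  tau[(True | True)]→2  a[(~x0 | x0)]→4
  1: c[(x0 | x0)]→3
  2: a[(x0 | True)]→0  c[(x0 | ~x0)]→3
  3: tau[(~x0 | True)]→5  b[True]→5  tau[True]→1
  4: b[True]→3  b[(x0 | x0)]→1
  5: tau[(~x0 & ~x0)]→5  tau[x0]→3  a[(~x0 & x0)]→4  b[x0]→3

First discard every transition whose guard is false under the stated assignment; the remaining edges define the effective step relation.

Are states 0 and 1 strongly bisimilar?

Answer: NOT BISIMILAR

Working:
Refine partition for ~:
  π0 = {{0,1,2,3,4,5}}
  π1 = {{0},{1},{2},{3},{4},{5}}
6 equivalence class(es) (converged in 2)
0∈{0}, 1∈{1}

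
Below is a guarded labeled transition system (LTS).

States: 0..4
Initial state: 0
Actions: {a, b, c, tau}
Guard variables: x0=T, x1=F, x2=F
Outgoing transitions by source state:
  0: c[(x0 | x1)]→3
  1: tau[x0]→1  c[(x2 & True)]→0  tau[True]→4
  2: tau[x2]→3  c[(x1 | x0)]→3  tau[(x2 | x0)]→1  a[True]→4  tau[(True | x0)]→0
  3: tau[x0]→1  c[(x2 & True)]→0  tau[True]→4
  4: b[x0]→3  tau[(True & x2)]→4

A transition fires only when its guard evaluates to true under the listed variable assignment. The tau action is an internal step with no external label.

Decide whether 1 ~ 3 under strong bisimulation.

Answer: BISIMILAR

Analysis:
Bisimulation quotient by refinement:
  π0 = {{0,1,2,3,4}}
  π1 = {{0},{1,3},{2},{4}}
stable after 2 split(s): 4 block(s)
class of 1: {1,3}; class of 3: {1,3}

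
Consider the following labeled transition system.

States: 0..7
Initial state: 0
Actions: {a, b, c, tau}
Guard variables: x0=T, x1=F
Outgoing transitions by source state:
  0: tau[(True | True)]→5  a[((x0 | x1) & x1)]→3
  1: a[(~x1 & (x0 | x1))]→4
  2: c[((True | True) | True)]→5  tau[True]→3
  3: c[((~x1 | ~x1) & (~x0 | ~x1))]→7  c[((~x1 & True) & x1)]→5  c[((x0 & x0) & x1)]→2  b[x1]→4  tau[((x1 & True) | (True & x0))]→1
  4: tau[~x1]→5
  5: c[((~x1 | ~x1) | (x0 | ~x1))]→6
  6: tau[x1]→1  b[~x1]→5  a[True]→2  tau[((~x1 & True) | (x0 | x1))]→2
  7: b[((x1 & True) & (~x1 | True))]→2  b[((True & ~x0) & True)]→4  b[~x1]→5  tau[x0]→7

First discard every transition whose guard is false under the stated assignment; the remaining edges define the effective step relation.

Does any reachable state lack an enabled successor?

Answer: DEADLOCK-FREE

Working:
R = {0,1,2,3,4,5,6,7}
  0: tau→5  [deg 1]
  1: a→4  [deg 1]
  2: c→5  tau→3  [deg 2]
  3: c→7  tau→1  [deg 2]
  4: tau→5  [deg 1]
  5: c→6  [deg 1]
  6: a→2  b→5  tau→2  [deg 3]
  7: b→5  tau→7  [deg 2]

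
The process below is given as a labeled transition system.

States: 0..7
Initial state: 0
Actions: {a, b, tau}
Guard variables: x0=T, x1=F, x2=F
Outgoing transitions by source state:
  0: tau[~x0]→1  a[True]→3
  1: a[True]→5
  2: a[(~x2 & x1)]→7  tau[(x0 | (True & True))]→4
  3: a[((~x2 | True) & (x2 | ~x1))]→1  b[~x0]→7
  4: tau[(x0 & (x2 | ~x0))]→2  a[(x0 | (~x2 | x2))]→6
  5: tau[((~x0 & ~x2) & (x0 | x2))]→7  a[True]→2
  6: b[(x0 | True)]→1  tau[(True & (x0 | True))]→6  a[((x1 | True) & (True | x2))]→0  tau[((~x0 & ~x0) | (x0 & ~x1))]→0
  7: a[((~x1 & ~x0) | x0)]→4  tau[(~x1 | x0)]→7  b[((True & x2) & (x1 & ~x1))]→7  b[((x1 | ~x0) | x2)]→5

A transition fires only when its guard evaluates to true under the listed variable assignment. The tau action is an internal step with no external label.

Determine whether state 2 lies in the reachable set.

Answer: REACHABLE

Trace:
After dropping false guards: 12 live edges.
depth 0: {0}
depth 1: {3}  now seen {0,3}
depth 2: {1}  now seen {0,1,3}
depth 3: {5}  now seen {0,1,3,5}
depth 4: {2}  now seen {0,1,2,3,5}
depth 5: {4}  now seen {0,1,2,3,4,5}
depth 6: {6}  now seen {0,1,2,3,4,5,6}
Reach set: {0,1,2,3,4,5,6}
trace reaching 2: a·a·a·a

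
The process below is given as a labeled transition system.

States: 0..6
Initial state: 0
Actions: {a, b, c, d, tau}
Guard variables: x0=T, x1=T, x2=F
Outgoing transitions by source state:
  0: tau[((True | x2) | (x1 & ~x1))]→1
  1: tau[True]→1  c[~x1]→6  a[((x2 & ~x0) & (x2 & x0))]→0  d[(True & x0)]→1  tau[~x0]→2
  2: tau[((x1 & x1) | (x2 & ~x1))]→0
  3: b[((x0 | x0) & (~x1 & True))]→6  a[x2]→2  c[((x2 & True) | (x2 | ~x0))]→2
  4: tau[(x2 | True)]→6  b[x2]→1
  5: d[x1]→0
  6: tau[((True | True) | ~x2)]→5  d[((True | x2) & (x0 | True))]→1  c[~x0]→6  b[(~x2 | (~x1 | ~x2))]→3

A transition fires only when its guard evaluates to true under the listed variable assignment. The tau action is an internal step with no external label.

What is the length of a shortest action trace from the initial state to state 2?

Answer: UNREACHABLE

Analysis:
Breadth-first toward 2:
  L0 = {0}
  L1 = {1}
2 never appears.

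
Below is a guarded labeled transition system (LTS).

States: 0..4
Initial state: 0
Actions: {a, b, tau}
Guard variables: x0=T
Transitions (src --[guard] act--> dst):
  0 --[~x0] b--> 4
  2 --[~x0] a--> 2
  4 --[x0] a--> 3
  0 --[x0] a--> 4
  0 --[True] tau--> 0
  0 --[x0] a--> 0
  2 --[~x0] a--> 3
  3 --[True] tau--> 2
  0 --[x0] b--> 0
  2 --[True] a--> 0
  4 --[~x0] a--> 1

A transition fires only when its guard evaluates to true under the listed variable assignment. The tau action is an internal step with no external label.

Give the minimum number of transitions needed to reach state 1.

BFS to 1:
  depth 0: {0}
  depth 1: {4}
  depth 2: {3}
  depth 3: {2}
1 never appears.

Answer: UNREACHABLE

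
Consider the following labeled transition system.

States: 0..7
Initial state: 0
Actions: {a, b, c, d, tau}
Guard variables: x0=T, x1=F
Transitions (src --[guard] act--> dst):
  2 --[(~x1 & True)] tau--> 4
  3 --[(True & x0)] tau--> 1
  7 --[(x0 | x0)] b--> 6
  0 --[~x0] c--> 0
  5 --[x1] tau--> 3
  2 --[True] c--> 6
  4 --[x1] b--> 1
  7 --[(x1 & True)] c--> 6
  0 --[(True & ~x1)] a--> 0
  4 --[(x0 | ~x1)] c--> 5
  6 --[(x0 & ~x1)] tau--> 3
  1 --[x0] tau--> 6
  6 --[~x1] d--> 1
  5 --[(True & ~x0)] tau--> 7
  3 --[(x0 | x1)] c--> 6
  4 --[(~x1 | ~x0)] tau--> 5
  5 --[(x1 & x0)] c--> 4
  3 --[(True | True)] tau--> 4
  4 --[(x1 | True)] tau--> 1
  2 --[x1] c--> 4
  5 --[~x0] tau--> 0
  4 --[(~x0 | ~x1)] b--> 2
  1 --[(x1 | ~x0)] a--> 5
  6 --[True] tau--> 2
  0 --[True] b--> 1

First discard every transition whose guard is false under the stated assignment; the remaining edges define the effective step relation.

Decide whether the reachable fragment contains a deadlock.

Reachable = {0,1,2,3,4,5,6}
  0: a→0  b→1  [deg 2]
  1: tau→6  [deg 1]
  2: c→6  tau→4  [deg 2]
  3: c→6  tau→1  tau→4  [deg 3]
  4: b→2  c→5  tau→1  tau→5  [deg 4]
  5: ∅  [deadlock]
  6: d→1  tau→2  tau→3  [deg 3]
trace reaching 5: b·tau·tau·tau·c

Answer: DEADLOCK at state 5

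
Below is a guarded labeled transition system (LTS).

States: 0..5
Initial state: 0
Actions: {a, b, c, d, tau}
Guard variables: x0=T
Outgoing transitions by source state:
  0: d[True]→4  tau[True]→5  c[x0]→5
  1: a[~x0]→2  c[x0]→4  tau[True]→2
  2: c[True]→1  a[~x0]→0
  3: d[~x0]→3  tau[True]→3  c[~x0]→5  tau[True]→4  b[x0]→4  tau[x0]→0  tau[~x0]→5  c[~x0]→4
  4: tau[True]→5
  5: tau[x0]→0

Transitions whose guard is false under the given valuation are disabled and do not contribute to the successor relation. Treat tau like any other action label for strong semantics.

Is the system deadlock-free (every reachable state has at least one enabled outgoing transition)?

Reachable = {0,4,5}
  0: c→5  d→4  tau→5  [3 out]
  4: tau→5  [1 out]
  5: tau→0  [1 out]

Answer: DEADLOCK-FREE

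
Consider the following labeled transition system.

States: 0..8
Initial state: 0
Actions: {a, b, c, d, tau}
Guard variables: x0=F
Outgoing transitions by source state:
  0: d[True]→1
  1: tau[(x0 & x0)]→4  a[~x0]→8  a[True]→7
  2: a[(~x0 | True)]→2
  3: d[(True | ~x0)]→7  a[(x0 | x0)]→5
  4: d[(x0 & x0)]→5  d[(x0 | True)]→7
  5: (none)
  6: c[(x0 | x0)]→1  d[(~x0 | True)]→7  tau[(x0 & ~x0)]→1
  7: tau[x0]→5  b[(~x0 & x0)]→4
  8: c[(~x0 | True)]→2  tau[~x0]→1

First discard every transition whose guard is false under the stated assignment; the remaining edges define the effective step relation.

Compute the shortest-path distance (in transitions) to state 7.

Answer: 2

Trace:
BFS to 7:
  depth 0: {0}
  depth 1: {1}
  depth 2: {7,8}
first hit 7 at d=2 via d·a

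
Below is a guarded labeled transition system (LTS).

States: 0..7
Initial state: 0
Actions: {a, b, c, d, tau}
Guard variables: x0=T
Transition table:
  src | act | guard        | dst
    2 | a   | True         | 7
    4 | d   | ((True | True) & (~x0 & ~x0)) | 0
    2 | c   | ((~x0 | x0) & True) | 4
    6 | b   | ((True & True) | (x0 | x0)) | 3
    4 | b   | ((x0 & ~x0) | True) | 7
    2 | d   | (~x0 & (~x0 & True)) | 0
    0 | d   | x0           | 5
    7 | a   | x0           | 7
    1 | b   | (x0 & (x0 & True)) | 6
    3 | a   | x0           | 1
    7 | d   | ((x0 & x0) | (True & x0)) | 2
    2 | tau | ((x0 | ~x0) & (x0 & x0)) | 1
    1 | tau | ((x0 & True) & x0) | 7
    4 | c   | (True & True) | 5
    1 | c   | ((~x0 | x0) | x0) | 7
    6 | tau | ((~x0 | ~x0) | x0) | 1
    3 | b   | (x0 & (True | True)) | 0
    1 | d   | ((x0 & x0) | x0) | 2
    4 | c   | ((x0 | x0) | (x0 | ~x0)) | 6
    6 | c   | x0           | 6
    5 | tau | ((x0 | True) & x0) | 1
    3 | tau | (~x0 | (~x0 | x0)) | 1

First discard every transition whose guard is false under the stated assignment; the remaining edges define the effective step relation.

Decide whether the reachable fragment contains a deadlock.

R = {0,1,2,3,4,5,6,7}
  0: d→5  [1 out]
  1: b→6  c→7  d→2  tau→7  [4 out]
  2: a→7  c→4  tau→1  [3 out]
  3: a→1  b→0  tau→1  [3 out]
  4: b→7  c→5  c→6  [3 out]
  5: tau→1  [1 out]
  6: b→3  c→6  tau→1  [3 out]
  7: a→7  d→2  [2 out]

Answer: DEADLOCK-FREE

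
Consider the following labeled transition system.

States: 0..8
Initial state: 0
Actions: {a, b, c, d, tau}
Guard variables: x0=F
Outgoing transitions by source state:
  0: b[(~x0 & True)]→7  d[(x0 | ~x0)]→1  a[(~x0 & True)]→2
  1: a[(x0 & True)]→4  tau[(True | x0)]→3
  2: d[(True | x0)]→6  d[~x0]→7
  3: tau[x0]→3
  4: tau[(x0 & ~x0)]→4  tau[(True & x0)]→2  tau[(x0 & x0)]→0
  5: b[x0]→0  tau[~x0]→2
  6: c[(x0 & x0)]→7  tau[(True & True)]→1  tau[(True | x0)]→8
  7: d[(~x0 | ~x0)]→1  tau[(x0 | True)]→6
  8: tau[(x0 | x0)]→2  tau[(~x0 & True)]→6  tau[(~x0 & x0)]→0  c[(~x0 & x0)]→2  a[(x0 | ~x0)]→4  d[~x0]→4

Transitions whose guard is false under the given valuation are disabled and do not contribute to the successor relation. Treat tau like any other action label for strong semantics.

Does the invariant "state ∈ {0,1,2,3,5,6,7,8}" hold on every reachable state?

Answer: INVARIANT VIOLATED at state 4

Working:
Safe = {0,1,2,3,5,6,7,8}
Reach set: {0,1,2,3,4,6,7,8}
  0: ✓
  1: ✓
  2: ✓
  3: ✓
  4: VIOLATES
  6: ✓
  7: ✓
  8: ✓
counterexample path to 4: b·tau·tau·a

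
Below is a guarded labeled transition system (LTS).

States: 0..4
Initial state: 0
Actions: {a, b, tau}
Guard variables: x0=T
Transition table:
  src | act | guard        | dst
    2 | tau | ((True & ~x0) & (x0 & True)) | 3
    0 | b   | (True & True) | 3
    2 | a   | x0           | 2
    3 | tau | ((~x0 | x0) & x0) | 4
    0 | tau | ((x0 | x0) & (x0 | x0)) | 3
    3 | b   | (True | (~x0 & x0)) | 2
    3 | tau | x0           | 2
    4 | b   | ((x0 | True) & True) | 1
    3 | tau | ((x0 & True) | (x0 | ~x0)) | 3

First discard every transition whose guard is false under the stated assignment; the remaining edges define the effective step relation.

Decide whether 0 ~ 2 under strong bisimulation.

Bisimulation quotient by refinement:
  P[0] = {{0,1,2,3,4}}
  P[1] = {{0,3},{1},{2},{4}}
  P[2] = {{0},{1},{2},{3},{4}}
Fixed point at round 3; 5 class(es).
0∈{0}, 2∈{2}

Answer: NOT BISIMILAR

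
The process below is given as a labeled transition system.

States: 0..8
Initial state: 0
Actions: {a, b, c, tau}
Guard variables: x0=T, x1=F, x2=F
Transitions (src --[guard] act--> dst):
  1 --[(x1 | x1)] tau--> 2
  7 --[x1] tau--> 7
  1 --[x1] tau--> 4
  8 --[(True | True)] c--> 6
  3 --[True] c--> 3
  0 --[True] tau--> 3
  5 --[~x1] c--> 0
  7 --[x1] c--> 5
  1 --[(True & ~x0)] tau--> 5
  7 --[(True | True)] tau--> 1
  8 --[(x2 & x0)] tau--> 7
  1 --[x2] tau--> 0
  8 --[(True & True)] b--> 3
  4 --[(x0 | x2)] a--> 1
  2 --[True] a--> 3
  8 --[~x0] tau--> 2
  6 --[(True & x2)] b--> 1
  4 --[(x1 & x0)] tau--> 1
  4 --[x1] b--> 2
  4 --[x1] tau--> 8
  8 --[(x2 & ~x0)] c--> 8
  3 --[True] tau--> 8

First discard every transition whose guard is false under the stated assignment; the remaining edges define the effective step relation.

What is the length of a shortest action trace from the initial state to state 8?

Breadth-first toward 8:
  Layer 0: {0}
  Layer 1: {3}
  Layer 2: {8}
first hit 8 at d=2 via tau·tau

Answer: 2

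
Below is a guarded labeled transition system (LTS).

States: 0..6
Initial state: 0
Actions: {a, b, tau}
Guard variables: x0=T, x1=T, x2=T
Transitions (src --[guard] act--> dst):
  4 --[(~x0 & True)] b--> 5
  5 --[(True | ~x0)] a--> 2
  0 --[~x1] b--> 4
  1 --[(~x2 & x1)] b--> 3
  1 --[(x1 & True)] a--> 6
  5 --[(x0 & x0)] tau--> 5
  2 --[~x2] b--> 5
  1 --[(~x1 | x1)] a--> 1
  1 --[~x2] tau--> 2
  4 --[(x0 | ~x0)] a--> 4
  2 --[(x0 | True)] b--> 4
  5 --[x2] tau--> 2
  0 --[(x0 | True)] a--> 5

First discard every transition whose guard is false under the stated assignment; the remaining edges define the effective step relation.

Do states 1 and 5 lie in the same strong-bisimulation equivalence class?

Answer: NOT BISIMILAR

Working:
Bisimulation quotient by refinement:
  round 0: {{0,1,2,3,4,5,6}}
  round 1: {{0,1,4},{2},{3,6},{5}}
  round 2: {{0},{1},{2},{3,6},{4},{5}}
Fixed point at round 3; 6 class(es).
[1]={1}  [5]={5}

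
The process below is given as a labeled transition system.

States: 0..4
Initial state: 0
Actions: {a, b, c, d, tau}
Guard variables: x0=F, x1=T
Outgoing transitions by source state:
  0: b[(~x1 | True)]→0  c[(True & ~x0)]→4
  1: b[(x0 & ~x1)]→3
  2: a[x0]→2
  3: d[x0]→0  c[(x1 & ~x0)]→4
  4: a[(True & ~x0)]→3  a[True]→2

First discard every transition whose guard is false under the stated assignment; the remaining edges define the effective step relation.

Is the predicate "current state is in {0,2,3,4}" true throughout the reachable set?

Answer: INVARIANT HOLDS

Analysis:
Allowed set {0,2,3,4}
Reachable = {0,2,3,4}
  0: ✓
  2: ✓
  3: ✓
  4: ✓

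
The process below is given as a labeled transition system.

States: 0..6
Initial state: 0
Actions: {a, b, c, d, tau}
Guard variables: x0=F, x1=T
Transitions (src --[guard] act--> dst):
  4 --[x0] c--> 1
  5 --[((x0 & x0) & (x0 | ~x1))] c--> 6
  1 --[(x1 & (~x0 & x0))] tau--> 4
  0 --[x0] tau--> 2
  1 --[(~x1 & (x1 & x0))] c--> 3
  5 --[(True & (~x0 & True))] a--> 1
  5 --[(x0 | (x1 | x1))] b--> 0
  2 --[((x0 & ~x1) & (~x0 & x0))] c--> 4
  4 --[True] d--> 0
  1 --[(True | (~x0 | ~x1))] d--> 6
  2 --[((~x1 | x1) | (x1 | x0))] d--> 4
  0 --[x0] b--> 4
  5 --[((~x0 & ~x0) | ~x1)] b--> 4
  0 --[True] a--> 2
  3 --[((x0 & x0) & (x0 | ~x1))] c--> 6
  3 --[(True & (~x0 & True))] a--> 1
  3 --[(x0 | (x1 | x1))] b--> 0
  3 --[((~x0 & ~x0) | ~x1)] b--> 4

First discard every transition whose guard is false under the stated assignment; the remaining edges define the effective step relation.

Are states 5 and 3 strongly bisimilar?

Answer: BISIMILAR

Trace:
Compute ~ classes (split until stable):
  P[0] = {{0,1,2,3,4,5,6}}
  P[1] = {{0},{1,2,4},{3,5},{6}}
  P[2] = {{0},{1},{2},{3,5},{4},{6}}
6 equivalence class(es) (converged in 3)
class of 5: {3,5}; class of 3: {3,5}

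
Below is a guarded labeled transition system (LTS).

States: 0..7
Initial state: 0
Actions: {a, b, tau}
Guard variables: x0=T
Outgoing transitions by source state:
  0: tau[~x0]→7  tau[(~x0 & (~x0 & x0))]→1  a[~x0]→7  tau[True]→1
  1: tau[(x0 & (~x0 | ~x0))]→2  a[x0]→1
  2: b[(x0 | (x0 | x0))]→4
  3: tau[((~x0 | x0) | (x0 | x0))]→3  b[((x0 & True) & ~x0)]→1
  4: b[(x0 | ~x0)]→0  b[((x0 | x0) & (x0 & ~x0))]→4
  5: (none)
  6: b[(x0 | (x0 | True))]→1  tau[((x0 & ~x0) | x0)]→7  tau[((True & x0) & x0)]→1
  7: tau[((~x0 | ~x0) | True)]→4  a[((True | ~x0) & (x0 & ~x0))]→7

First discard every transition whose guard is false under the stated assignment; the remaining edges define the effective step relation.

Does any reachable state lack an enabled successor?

Answer: DEADLOCK-FREE

Trace:
Reachable = {0,1}
  0: tau→1  [1 out]
  1: a→1  [1 out]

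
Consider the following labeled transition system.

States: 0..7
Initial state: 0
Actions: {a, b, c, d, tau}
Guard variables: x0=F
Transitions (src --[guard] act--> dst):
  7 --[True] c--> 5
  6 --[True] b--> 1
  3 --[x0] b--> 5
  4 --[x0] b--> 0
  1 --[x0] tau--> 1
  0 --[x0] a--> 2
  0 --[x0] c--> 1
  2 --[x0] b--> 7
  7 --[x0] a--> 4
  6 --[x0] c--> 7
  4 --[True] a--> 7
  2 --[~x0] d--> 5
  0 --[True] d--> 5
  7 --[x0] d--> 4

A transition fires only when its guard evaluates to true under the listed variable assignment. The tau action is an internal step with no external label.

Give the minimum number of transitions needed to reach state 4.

Answer: UNREACHABLE

Working:
Layered search for 4:
  L0 = {0}
  L1 = {5}
4 never appears.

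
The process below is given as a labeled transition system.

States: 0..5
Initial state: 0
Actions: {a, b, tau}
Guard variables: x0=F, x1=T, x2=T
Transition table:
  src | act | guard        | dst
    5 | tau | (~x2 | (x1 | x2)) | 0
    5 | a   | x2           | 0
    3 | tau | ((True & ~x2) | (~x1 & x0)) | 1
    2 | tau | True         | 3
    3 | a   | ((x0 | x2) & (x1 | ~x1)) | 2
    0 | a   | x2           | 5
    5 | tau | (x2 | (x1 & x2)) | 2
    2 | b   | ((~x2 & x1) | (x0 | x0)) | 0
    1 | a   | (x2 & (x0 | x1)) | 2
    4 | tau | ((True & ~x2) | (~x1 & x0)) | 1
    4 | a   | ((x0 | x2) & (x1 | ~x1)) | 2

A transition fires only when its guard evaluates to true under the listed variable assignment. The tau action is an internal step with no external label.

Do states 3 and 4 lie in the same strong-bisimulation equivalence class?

Answer: BISIMILAR

Trace:
Bisimulation quotient by refinement:
  round 0: {{0,1,2,3,4,5}}
  round 1: {{0,1,3,4},{2},{5}}
  round 2: {{0},{1,3,4},{2},{5}}
Fixed point at round 3; 4 class(es).
[3]={1,3,4}  [4]={1,3,4}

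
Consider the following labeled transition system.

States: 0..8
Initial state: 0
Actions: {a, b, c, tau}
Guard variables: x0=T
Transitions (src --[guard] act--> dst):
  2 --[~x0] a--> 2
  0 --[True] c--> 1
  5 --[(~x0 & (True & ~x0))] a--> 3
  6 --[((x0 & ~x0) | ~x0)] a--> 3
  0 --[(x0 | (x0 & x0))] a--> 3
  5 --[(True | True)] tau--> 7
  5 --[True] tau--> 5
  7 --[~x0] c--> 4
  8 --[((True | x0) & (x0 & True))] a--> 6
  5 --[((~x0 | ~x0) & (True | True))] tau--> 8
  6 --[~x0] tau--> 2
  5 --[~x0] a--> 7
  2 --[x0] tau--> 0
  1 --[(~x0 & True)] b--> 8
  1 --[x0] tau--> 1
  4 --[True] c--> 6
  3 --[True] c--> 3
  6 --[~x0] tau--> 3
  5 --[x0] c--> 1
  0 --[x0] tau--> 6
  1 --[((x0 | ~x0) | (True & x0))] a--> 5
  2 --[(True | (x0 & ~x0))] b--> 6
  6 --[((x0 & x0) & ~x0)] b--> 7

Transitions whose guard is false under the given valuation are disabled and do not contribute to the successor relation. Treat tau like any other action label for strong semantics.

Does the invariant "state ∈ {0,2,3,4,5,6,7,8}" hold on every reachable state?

Inv-set: {0,2,3,4,5,6,7,8}
Reachable = {0,1,3,5,6,7}
  0: safe
  1: outside
  3: safe
  5: safe
  6: safe
  7: safe
witness against invariant: c → 1

Answer: INVARIANT VIOLATED at state 1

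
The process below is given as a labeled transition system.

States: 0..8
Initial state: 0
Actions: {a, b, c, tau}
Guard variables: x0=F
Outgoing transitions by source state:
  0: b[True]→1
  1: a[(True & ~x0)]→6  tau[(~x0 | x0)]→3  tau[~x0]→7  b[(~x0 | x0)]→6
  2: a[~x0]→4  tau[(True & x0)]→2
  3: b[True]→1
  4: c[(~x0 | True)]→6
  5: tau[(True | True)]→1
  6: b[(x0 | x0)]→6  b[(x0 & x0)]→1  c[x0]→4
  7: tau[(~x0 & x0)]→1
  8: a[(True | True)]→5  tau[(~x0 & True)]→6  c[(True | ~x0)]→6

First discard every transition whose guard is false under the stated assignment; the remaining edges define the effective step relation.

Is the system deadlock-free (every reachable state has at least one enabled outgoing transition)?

Answer: DEADLOCK at state 6

Trace:
R = {0,1,3,6,7}
  0: b→1  [deg 1]
  1: a→6  b→6  tau→3  tau→7  [deg 4]
  3: b→1  [deg 1]
  6: ∅  [STUCK]
  7: ∅  [STUCK]
Path to 6: b·a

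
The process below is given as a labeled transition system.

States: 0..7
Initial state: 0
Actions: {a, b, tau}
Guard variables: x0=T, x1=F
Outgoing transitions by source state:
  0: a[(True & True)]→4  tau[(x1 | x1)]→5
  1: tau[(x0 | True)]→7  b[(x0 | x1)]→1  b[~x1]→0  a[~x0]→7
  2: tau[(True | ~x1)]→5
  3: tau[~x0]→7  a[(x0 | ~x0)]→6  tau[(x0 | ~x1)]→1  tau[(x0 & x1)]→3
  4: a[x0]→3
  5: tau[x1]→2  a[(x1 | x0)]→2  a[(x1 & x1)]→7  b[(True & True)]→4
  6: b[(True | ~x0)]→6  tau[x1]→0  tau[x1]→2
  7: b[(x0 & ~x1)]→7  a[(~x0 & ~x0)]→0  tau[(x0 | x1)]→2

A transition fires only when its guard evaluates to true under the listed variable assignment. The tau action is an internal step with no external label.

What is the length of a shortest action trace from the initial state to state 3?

Layered search for 3:
  depth 0: {0}
  depth 1: {4}
  depth 2: {3}
depth(3)=2, e.g. a·a

Answer: 2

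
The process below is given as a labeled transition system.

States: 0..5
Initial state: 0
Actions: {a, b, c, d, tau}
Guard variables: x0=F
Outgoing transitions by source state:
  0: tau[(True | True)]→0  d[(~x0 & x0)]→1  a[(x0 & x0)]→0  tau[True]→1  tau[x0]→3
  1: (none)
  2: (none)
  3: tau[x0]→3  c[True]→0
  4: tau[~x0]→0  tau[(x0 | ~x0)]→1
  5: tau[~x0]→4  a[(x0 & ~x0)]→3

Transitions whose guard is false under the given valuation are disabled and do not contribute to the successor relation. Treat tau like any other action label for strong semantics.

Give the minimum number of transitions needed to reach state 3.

Answer: UNREACHABLE

Analysis:
Layered search for 3:
  depth 0: {0}
  depth 1: {1}
3 never appears.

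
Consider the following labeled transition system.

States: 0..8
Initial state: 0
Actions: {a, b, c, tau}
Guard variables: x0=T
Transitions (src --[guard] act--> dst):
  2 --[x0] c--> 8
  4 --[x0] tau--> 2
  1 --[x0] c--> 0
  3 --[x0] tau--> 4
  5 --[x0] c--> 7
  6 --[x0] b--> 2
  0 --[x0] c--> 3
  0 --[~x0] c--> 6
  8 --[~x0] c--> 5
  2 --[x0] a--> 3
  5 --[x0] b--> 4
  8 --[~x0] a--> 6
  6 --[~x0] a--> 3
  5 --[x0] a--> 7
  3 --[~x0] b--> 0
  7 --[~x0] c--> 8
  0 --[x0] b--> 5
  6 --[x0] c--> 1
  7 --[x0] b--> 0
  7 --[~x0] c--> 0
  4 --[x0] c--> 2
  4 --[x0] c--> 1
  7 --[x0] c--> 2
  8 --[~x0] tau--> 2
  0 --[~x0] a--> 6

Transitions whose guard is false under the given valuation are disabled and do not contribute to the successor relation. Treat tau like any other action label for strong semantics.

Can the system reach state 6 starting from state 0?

Answer: UNREACHABLE

Working:
After dropping false guards: 16 live edges.
Layer 0: {0}
Layer 1: {3,5}  now seen {0,3,5}
Layer 2: {4,7}  now seen {0,3,4,5,7}
Layer 3: {1,2}  now seen {0,1,2,3,4,5,7}
Layer 4: {8}  now seen {0,1,2,3,4,5,7,8}
R = {0,1,2,3,4,5,7,8}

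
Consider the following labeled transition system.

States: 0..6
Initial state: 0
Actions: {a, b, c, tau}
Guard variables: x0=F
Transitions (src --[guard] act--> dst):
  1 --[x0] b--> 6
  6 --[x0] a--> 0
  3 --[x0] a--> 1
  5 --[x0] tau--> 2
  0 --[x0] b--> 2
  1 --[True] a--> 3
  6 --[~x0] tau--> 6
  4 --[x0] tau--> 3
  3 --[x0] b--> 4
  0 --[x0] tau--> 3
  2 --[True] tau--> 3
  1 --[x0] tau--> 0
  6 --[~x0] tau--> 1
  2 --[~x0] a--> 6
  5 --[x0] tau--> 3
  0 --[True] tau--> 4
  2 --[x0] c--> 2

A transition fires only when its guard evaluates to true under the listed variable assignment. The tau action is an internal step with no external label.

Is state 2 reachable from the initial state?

After dropping false guards: 6 live edges.
Layer 0: {0}
Layer 1: {4}  now seen {0,4}
R = {0,4}

Answer: UNREACHABLE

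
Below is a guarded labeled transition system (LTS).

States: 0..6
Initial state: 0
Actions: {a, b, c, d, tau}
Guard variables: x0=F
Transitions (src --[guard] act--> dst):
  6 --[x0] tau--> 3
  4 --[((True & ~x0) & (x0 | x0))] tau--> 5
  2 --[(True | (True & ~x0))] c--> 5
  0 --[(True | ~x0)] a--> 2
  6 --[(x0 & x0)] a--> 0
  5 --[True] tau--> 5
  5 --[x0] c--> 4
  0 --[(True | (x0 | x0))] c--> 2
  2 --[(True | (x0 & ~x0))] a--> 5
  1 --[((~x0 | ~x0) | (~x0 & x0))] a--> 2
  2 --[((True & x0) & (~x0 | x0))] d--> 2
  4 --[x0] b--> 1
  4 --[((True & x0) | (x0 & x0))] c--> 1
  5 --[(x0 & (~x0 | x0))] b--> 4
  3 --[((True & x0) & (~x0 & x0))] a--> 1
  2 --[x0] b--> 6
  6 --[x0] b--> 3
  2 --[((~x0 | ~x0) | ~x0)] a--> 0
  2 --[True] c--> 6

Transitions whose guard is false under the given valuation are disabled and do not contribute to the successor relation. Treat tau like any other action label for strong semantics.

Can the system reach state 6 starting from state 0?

Answer: REACHABLE

Working:
8 transition(s) survive guard evaluation.
depth 0: {0}
depth 1: {2}  now seen {0,2}
depth 2: {5,6}  now seen {0,2,5,6}
Reachable = {0,2,5,6}
Path to 6: a·c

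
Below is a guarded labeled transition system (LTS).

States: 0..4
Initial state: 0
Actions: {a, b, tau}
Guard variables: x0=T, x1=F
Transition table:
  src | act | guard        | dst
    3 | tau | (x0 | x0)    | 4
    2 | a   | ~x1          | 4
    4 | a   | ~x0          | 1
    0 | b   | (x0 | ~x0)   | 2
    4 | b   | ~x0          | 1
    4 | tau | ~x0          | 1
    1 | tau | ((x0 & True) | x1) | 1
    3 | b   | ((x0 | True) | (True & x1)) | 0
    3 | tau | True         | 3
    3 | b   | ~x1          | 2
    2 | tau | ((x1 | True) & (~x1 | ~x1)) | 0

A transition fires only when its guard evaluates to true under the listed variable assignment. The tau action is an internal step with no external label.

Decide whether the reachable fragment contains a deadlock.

Reach set: {0,2,4}
  0: b→2  [1 out]
  2: a→4  tau→0  [2 out]
  4: ∅  [STUCK]
witness 4: b·a

Answer: DEADLOCK at state 4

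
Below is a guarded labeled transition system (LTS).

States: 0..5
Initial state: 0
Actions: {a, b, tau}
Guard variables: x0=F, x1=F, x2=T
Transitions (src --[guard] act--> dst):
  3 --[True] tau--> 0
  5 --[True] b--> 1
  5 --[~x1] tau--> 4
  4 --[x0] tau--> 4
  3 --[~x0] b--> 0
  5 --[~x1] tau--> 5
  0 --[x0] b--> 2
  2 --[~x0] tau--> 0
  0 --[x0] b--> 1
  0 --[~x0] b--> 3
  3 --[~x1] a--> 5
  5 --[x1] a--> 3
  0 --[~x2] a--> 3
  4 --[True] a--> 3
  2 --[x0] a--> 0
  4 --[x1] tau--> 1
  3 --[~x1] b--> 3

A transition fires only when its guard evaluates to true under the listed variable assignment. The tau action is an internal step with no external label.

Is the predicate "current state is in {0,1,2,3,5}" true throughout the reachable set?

Answer: INVARIANT VIOLATED at state 4

Trace:
Allowed set {0,1,2,3,5}
Reach set: {0,1,3,4,5}
  0: safe
  1: safe
  3: safe
  4: VIOLATES
  5: safe
reach 4 via b·a·tau — violates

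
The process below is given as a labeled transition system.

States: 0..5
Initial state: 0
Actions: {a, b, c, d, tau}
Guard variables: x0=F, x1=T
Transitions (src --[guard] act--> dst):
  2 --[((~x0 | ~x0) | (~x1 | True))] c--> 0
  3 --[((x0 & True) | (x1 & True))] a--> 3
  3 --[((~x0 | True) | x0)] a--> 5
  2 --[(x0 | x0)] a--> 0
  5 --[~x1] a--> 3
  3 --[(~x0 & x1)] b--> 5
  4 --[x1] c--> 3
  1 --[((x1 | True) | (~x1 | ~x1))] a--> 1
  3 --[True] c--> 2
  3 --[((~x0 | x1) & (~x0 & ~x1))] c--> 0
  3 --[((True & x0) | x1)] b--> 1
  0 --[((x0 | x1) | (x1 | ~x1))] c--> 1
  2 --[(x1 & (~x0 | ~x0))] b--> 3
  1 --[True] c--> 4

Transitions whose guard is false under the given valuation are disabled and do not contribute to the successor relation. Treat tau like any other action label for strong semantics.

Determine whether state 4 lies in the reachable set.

Answer: REACHABLE

Working:
11 transition(s) survive guard evaluation.
L0 = {0}
L1 = {1}  cumulative {0,1}
L2 = {4}  cumulative {0,1,4}
L3 = {3}  cumulative {0,1,3,4}
L4 = {2,5}  cumulative {0,1,2,3,4,5}
Reachable = {0,1,2,3,4,5}
witness 4: c·c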